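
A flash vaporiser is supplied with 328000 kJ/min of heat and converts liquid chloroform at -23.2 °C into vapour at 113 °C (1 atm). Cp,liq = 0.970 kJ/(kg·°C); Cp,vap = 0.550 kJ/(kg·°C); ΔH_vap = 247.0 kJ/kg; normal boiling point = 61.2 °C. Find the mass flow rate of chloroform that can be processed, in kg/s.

Δh = 0.970×(61.2−-23.2) + 247.0 + 0.550×(113−61.2) = 357.36 kJ/kg
Q = 328000 kJ/min = 5466.7 kJ/s = 5466.7 kJ/s
ṁ = Q/Δh = 5466.7 / 357.36 = 15.297 kg/s

ṁ = 15.3 kg/s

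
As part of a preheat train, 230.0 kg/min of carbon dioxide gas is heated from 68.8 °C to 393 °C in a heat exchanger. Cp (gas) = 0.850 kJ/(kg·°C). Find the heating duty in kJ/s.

Q = 1060 kJ/s

Q = ṁ·Cp·ΔT = 230.0 × 0.850 × (393 − 68.8) = 63381 kJ/min
Converting: 63381 / 60 s = 1056.4 kW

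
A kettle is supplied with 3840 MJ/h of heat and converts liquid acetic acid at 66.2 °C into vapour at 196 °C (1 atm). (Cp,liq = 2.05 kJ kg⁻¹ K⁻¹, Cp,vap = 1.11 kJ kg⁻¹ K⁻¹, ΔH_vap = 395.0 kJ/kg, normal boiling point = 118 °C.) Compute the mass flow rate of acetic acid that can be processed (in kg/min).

Δh = 2.05×(118−66.2) + 395.0 + 1.11×(196−118) = 587.77 kJ/kg
Q = 3840 MJ/h = 1066.7 kJ/s = 64000 kJ/min
ṁ = Q/Δh = 64000 / 587.77 = 108.89 kg/min

ṁ = 109 kg/min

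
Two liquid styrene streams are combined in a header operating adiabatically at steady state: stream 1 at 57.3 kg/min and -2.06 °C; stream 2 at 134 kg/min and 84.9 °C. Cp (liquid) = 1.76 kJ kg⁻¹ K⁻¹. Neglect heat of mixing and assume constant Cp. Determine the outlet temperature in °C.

T_out = 58.9 °C

Adiabatic, steady state ⇒ Σ ṁᵢCp,ᵢ(T_out − Tᵢ) = 0
Σ ṁᵢCp,ᵢTᵢ = 57.3×1.76×-2.06 + 134×1.76×84.9 = 19815
Σ ṁᵢCp,ᵢ = 57.3×1.76 + 134×1.76 = 336.69
T_out = 19815 / 336.69 = 58.853 °C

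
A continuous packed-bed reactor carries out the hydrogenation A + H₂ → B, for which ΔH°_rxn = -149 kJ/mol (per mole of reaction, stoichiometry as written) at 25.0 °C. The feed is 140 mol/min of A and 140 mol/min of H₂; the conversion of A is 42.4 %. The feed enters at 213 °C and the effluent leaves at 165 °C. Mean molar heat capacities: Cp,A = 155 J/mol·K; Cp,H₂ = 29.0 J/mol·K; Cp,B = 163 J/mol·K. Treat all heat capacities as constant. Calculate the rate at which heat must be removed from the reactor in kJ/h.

Extent of reaction ξ = 0.424 × 140 = 59.36 mol/min
Reaction term: ξ·ΔH°_rxn = 59.36 × -149 = -8844.6 kJ/min
Sensible, feed 213→25 °C: -4842.9 kJ/min
Outlet flows (mol/min): A 80.64, H₂ 80.64, B 59.36
Sensible, products 25→165 °C: 3431.9 kJ/min
Q = ΔH = -10256 kJ/min = -170.93 kW
Heat removed = 615340 kJ/h

Q_out = 615000 kJ/h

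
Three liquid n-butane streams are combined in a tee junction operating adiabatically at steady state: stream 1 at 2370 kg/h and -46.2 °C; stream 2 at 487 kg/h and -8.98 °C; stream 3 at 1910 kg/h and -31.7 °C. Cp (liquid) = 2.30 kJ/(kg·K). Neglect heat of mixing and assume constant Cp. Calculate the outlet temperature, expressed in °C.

Adiabatic, steady state ⇒ Σ ṁᵢCp,ᵢ(T_out − Tᵢ) = 0
Σ ṁᵢCp,ᵢTᵢ = 2370×2.30×-46.2 + 487×2.30×-8.98 + 1910×2.30×-31.7 = -401150
Σ ṁᵢCp,ᵢ = 2370×2.30 + 487×2.30 + 1910×2.30 = 10964
T_out = -401150 / 10964 = -36.588 °C

T_out = -36.6 °C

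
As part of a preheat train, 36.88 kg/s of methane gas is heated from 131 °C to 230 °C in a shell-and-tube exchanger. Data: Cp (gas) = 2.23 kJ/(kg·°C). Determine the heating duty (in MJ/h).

Q = 29300 MJ/h

Q = ṁ·Cp·ΔT = 36.88 × 2.23 × (230 − 131) = 8142 kJ/s
Heating duty = 29311 MJ/h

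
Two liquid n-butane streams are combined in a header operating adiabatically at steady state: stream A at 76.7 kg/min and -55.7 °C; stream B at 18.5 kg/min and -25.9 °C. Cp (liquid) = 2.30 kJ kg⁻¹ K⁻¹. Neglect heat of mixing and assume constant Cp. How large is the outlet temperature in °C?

No heat crosses the boundary, so H_out = H_in.
Σ ṁᵢCp,ᵢTᵢ = 76.7×2.30×-55.7 + 18.5×2.30×-25.9 = -10928
Σ ṁᵢCp,ᵢ = 76.7×2.30 + 18.5×2.30 = 218.96
T_out = -10928 / 218.96 = -49.909 °C

T_out = -49.9 °C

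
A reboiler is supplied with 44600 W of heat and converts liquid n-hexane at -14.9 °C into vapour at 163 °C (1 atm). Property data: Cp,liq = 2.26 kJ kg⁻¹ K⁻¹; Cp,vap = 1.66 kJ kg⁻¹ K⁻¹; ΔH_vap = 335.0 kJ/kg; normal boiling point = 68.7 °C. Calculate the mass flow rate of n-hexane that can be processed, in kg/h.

ṁ = 236 kg/h

Δh = 2.26×(68.7−-14.9) + 335.0 + 1.66×(163−68.7) = 680.47 kJ/kg
Q = 44600 W = 44.6 kJ/s = 160560 kJ/h
ṁ = Q/Δh = 160560 / 680.47 = 235.95 kg/h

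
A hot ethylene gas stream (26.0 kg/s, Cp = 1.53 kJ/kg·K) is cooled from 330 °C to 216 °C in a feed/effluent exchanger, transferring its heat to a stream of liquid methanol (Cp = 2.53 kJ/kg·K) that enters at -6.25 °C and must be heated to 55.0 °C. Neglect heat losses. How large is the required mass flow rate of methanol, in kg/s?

Heat released by hot stream: Q = 26.0 × 1.53 × (330 − 216) = 4534.9 kJ/s
Energy balance on cold side (adiabatic exchanger): Q = ṁ_c·Cp_c·(T_c,out − T_c,in)
ṁ_c = 4534.9 / [2.53 × (55.0 − -6.25)] = 29.265 kg/s

ṁ_c = 29.3 kg/s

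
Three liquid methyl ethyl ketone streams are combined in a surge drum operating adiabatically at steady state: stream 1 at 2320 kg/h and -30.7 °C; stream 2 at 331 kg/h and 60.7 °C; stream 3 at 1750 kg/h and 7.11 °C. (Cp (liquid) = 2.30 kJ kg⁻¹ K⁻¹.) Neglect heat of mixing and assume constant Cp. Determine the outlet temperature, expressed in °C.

No heat crosses the boundary, so H_out = H_in.
T_out = Σ ṁᵢCp,ᵢTᵢ / Σ ṁᵢCp,ᵢ
      = -88987 / 10122 = -8.7911 °C

T_out = -8.79 °C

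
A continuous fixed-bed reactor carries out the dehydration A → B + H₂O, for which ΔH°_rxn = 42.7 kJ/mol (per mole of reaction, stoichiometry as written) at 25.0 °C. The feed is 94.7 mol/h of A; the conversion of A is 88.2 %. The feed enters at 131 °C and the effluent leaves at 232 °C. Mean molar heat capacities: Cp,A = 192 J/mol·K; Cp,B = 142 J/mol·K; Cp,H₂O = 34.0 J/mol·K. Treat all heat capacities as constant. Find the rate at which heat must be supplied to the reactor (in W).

Extent of reaction ξ = 0.882 × 94.7 = 83.525 mol/h
Reaction term: ξ·ΔH°_rxn = 83.525 × 42.7 = 3566.5 kJ/h
Sensible, feed 131→25 °C: -1927.3 kJ/h
Outlet flows (mol/h): A 11.175, B 83.525, H₂O 83.525
Sensible, products 25→232 °C: 3487.1 kJ/h
Q = ΔH = 5126.3 kJ/h = 1.424 kW
Heat supplied = 1424 W

Q_in = 1420 W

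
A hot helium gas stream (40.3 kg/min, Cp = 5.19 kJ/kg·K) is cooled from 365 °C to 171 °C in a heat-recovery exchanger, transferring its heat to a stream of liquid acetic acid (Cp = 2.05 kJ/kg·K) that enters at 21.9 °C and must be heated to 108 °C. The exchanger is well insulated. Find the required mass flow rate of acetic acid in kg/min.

ṁ_c = 230 kg/min

Heat released by hot stream: Q = 40.3 × 5.19 × (365 − 171) = 40576 kJ/min
Energy balance on cold side (adiabatic exchanger): Q = ṁ_c·Cp_c·(T_c,out − T_c,in)
ṁ_c = 40576 / [2.05 × (108 − 21.9)] = 229.89 kg/min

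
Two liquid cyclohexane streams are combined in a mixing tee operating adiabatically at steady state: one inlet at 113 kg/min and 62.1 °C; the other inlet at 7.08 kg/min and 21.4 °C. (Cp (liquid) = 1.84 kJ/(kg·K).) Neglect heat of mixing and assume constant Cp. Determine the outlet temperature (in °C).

T_out = 59.7 °C

Adiabatic, steady state ⇒ Σ ṁᵢCp,ᵢ(T_out − Tᵢ) = 0
Σ ṁᵢCp,ᵢTᵢ = 113×1.84×62.1 + 7.08×1.84×21.4 = 13191
Σ ṁᵢCp,ᵢ = 113×1.84 + 7.08×1.84 = 220.95
T_out = 13191 / 220.95 = 59.7 °C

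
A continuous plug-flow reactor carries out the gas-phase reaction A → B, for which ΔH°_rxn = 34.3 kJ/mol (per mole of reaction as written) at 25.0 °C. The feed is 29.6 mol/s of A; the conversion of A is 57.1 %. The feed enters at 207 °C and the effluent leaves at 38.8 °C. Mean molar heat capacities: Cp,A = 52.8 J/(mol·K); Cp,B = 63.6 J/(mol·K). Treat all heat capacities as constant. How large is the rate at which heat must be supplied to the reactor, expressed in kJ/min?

Extent of reaction ξ = 0.571 × 29.6 = 16.902 mol/s
Reaction term: ξ·ΔH°_rxn = 16.902 × 34.3 = 579.72 kJ/s
Sensible, feed 207→25 °C: -284.44 kJ/s
Outlet flows (mol/s): A 12.698, B 16.902
Sensible, products 25→38.8 °C: 24.087 kJ/s
Q = ΔH = 319.37 kJ/s = 319.37 kW
Heat supplied = 19162 kJ/min

Q_in = 19200 kJ/min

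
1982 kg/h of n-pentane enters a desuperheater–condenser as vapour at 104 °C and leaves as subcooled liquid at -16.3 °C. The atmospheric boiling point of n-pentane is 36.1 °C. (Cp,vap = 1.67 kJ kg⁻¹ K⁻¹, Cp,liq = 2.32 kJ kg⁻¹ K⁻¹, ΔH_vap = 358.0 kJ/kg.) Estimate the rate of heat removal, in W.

vapour 104→36.1 °C: -113.39 kJ/kg
condensation at 36.1 °C: -358 kJ/kg
liquid 36.1→-16.3 °C: -121.57 kJ/kg
Δh = -113.39 + -358 + -121.57 = -592.96 kJ/kg
Q = ṁ·Δh = 1982 kg/h × -592.96 kJ/kg = -1.1752e+06 kJ/h
|Q| = 326.46 kW = 326460 W

Q_c = 326000 W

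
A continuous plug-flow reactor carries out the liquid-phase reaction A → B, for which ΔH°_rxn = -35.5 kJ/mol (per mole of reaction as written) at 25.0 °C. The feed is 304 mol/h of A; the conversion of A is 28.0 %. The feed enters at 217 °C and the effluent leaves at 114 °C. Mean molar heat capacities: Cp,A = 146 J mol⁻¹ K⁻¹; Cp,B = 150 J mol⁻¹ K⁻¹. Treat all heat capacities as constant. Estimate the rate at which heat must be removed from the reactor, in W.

Extent of reaction ξ = 0.280 × 304 = 85.12 mol/h
Reaction term: ξ·ΔH°_rxn = 85.12 × -35.5 = -3021.8 kJ/h
Sensible, feed 217→25 °C: -8521.7 kJ/h
Outlet flows (mol/h): A 218.88, B 85.12
Sensible, products 25→114 °C: 3980.5 kJ/h
Q = ΔH = -7563 kJ/h = -2.1008 kW
Heat removed = 2100.8 W

Q_out = 2100 W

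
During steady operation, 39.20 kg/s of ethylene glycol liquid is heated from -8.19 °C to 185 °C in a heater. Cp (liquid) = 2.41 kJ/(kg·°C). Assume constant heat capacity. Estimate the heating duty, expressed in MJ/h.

Q = ṁ·Cp·ΔT = 39.20 × 2.41 × (185 − -8.19) = 18251 kJ/s
Heating duty = 65704 MJ/h

Q = 65700 MJ/h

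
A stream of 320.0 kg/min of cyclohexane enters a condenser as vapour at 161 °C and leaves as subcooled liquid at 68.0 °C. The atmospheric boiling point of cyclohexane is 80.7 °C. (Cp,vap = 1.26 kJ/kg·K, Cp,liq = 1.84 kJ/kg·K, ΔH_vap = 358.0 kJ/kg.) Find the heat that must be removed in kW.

Q_c = 2570 kW

vapour 161→80.7 °C: -101.18 kJ/kg
condensation at 80.7 °C: -358 kJ/kg
liquid 80.7→68.0 °C: -23.368 kJ/kg
Δh = -101.18 + -358 + -23.368 = -482.55 kJ/kg
Q = ṁ·Δh = 320.0 kg/min × -482.55 kJ/kg = -154410 kJ/min
|Q| = 2573.6 kW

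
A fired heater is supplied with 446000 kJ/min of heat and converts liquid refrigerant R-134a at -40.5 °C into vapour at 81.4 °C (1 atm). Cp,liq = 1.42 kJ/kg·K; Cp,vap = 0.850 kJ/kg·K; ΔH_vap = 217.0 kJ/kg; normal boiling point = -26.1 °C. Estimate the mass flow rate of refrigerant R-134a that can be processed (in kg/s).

Δh = 1.42×(-26.1−-40.5) + 217.0 + 0.850×(81.4−-26.1) = 328.82 kJ/kg
Q = 446000 kJ/min = 7433.3 kJ/s = 7433.3 kJ/s
ṁ = Q/Δh = 7433.3 / 328.82 = 22.606 kg/s

ṁ = 22.6 kg/s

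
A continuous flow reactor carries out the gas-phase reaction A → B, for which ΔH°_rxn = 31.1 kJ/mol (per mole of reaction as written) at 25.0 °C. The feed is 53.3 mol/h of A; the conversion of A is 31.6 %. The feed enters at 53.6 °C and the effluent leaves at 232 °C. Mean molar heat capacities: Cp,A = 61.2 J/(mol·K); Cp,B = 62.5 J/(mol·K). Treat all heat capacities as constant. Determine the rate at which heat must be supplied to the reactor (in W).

Extent of reaction ξ = 0.316 × 53.3 = 16.843 mol/h
Reaction term: ξ·ΔH°_rxn = 16.843 × 31.1 = 523.81 kJ/h
Sensible, feed 53.6→25 °C: -93.292 kJ/h
Outlet flows (mol/h): A 36.457, B 16.843
Sensible, products 25→232 °C: 679.76 kJ/h
Q = ΔH = 1110.3 kJ/h = 0.30841 kW
Heat supplied = 308.41 W

Q_in = 308 W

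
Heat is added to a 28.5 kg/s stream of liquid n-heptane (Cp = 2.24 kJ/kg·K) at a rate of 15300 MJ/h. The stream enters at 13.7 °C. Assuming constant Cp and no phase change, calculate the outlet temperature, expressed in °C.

T_out = 80.3 °C

Q = 15300 MJ/h = 4250 kJ/s
ΔT = Q/(ṁ·Cp) = 4250/(28.5×2.24) = 66.573 K
T_out = 13.7 + 66.573 = 80.273 °C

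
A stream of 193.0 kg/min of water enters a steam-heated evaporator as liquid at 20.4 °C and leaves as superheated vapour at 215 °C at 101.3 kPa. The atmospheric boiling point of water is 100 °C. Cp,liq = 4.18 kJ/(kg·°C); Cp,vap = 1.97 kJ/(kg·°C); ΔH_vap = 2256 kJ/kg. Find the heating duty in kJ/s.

liquid 20.4→100 °C: 332.73 kJ/kg
vaporisation at 100 °C: 2256 kJ/kg
vapour 100→215 °C: 226.55 kJ/kg
Δh = 332.73 + 2256 + 226.55 = 2815.3 kJ/kg
Q = ṁ·Δh = 193.0 kg/min × 2815.3 kJ/kg = 543350 kJ/min
|Q| = 9055.8 kW

Q = 9060 kJ/s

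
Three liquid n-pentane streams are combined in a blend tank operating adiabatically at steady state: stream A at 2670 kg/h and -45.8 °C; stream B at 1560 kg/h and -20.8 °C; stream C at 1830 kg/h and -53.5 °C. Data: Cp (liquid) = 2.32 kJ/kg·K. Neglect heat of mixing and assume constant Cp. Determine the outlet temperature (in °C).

Adiabatic, steady state ⇒ Σ ṁᵢCp,ᵢ(T_out − Tᵢ) = 0
T_out = Σ ṁᵢCp,ᵢTᵢ / Σ ṁᵢCp,ᵢ
      = -586120 / 14059 = -41.69 °C

T_out = -41.7 °C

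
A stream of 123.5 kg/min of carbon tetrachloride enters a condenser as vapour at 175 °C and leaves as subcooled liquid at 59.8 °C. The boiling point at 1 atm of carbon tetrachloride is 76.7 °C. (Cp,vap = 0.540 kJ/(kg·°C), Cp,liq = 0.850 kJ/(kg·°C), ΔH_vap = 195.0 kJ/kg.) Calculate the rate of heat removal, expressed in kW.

vapour 175→76.7 °C: -53.082 kJ/kg
condensation at 76.7 °C: -195 kJ/kg
liquid 76.7→59.8 °C: -14.365 kJ/kg
Δh = -53.082 + -195 + -14.365 = -262.45 kJ/kg
Q = ṁ·Δh = 123.5 kg/min × -262.45 kJ/kg = -32412 kJ/min
|Q| = 540.2 kW

Q_c = 540 kW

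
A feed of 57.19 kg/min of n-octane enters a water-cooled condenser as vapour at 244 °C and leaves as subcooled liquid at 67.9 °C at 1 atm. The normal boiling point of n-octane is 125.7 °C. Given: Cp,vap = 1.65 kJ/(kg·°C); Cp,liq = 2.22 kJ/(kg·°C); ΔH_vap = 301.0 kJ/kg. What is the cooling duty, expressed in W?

vapour 244→125.7 °C: -195.19 kJ/kg
condensation at 125.7 °C: -301 kJ/kg
liquid 125.7→67.9 °C: -128.32 kJ/kg
Δh = -195.19 + -301 + -128.32 = -624.51 kJ/kg
Q = ṁ·Δh = 57.19 kg/min × -624.51 kJ/kg = -35716 kJ/min
|Q| = 595.26 kW = 595260 W

Q_c = 595000 W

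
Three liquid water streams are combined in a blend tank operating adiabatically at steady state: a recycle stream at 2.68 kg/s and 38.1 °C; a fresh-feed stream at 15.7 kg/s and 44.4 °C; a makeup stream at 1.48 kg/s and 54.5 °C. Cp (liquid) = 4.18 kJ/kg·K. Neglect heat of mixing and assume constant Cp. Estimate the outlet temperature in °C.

Energy balance with Q = 0: Σ ṁᵢCp,ᵢ(T_out − Tᵢ) = 0
T_out = Σ ṁᵢCp,ᵢTᵢ / Σ ṁᵢCp,ᵢ
      = 3677.8 / 83.015 = 44.303 °C

T_out = 44.3 °C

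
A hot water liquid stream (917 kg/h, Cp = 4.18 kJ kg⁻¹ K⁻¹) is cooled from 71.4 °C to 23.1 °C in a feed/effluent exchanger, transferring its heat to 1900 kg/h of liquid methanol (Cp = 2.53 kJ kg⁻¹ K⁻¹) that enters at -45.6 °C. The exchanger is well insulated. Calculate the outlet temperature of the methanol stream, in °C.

T_c,out = -7.09 °C

Heat released by hot stream: Q = 917 × 4.18 × (71.4 − 23.1) = 185140 kJ/h
Energy balance on cold side (adiabatic exchanger): Q = ṁ_c·Cp_c·(T_c,out − T_c,in)
T_c,out = -45.6 + 185140/(1900 × 2.53) = -7.086 °C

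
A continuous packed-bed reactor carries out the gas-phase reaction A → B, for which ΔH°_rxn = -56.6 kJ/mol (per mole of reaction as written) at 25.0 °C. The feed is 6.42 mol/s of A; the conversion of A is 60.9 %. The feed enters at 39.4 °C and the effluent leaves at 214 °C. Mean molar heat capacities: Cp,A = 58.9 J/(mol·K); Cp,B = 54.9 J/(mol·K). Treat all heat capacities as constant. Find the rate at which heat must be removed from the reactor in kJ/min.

Extent of reaction ξ = 0.609 × 6.42 = 3.9098 mol/s
Reaction term: ξ·ΔH°_rxn = 3.9098 × -56.6 = -221.29 kJ/s
Sensible, feed 39.4→25 °C: -5.4452 kJ/s
Outlet flows (mol/s): A 2.5102, B 3.9098
Sensible, products 25→214 °C: 68.512 kJ/s
Q = ΔH = -158.23 kJ/s = -158.23 kW
Heat removed = 9493.6 kJ/min

Q_out = 9490 kJ/min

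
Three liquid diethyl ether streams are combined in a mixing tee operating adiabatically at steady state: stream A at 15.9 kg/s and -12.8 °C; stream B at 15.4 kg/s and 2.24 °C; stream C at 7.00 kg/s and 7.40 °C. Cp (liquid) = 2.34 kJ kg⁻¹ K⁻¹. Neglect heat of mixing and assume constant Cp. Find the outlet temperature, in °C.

Energy balance with Q = 0: Σ ṁᵢCp,ᵢ(T_out − Tᵢ) = 0
T_out = Σ ṁᵢCp,ᵢTᵢ / Σ ṁᵢCp,ᵢ
      = -274.3 / 89.622 = -3.0607 °C

T_out = -3.06 °C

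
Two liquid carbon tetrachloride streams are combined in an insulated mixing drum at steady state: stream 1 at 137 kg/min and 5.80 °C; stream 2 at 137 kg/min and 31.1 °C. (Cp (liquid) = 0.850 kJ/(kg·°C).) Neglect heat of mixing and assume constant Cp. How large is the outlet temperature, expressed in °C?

Energy balance with Q = 0: Σ ṁᵢCp,ᵢ(T_out − Tᵢ) = 0
Σ ṁᵢCp,ᵢTᵢ = 137×0.850×5.80 + 137×0.850×31.1 = 4297
Σ ṁᵢCp,ᵢ = 137×0.850 + 137×0.850 = 232.9
T_out = 4297 / 232.9 = 18.45 °C

T_out = 18.4 °C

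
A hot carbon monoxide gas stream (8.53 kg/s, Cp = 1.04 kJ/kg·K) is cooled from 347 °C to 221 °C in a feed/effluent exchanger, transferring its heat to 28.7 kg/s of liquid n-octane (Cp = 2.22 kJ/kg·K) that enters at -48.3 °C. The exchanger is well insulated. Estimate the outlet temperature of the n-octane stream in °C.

T_c,out = -30.8 °C

Heat released by hot stream: Q = 8.53 × 1.04 × (347 − 221) = 1117.8 kJ/s
Energy balance on cold side (adiabatic exchanger): Q = ṁ_c·Cp_c·(T_c,out − T_c,in)
T_c,out = -48.3 + 1117.8/(28.7 × 2.22) = -30.756 °C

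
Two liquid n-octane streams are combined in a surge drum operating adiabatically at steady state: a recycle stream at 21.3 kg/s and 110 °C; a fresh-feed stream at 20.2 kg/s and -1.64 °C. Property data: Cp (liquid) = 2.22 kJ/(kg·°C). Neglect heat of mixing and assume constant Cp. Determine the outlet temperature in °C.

T_out = 55.7 °C

No heat crosses the boundary, so H_out = H_in.
T_out = Σ ṁᵢCp,ᵢTᵢ / Σ ṁᵢCp,ᵢ
      = 5127.9 / 92.13 = 55.66 °C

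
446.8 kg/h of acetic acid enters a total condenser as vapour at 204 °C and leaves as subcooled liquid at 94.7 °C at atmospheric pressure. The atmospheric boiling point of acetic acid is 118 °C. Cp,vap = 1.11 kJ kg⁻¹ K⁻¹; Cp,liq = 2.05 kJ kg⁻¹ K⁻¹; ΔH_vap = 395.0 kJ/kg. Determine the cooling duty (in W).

Q_c = 66800 W

vapour 204→118 °C: -95.46 kJ/kg
condensation at 118 °C: -395 kJ/kg
liquid 118→94.7 °C: -47.765 kJ/kg
Δh = -95.46 + -395 + -47.765 = -538.23 kJ/kg
Q = ṁ·Δh = 446.8 kg/h × -538.23 kJ/kg = -240480 kJ/h
|Q| = 66.8 kW = 66800 W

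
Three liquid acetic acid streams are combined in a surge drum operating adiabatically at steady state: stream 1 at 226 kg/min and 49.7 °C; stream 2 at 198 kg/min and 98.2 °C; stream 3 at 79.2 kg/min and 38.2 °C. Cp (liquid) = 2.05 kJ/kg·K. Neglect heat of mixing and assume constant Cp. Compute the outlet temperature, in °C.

No heat crosses the boundary, so H_out = H_in.
Σ ṁᵢCp,ᵢTᵢ = 226×2.05×49.7 + 198×2.05×98.2 + 79.2×2.05×38.2 = 69088
Σ ṁᵢCp,ᵢ = 226×2.05 + 198×2.05 + 79.2×2.05 = 1031.6
T_out = 69088 / 1031.6 = 66.974 °C

T_out = 67.0 °C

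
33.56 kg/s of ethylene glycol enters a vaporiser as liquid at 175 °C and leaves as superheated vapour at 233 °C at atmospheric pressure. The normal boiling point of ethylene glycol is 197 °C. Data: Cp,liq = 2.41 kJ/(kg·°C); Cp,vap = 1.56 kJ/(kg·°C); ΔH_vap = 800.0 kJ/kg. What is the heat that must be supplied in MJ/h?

Q = 110000 MJ/h

liquid 175→197 °C: 53.02 kJ/kg
vaporisation at 197 °C: 800 kJ/kg
vapour 197→233 °C: 56.16 kJ/kg
Δh = 53.02 + 800 + 56.16 = 909.18 kJ/kg
Q = ṁ·Δh = 33.56 kg/s × 909.18 kJ/kg = 30512 kJ/s
|Q| = 30512 kW = 109840 MJ/h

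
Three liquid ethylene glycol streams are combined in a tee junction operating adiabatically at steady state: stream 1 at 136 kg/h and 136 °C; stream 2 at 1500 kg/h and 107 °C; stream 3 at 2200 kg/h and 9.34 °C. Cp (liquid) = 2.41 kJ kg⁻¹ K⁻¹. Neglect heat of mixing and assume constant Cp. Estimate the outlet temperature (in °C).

T_out = 52.0 °C

Energy balance with Q = 0: Σ ṁᵢCp,ᵢ(T_out − Tᵢ) = 0
T_out = Σ ṁᵢCp,ᵢTᵢ / Σ ṁᵢCp,ᵢ
      = 480900 / 9244.8 = 52.019 °C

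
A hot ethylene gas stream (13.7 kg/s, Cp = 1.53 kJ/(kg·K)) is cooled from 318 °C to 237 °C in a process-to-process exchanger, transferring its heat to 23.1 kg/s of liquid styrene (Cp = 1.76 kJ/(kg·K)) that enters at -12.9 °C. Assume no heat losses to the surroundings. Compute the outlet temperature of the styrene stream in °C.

Heat released by hot stream: Q = 13.7 × 1.53 × (318 − 237) = 1697.8 kJ/s
Energy balance on cold side (adiabatic exchanger): Q = ṁ_c·Cp_c·(T_c,out − T_c,in)
T_c,out = -12.9 + 1697.8/(23.1 × 1.76) = 28.861 °C

T_c,out = 28.9 °C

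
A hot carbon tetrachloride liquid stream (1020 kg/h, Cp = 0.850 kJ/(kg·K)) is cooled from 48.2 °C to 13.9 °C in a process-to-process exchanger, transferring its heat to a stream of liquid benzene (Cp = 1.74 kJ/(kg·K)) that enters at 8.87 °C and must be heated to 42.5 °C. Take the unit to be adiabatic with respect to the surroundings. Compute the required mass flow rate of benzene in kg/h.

ṁ_c = 508 kg/h

Heat released by hot stream: Q = 1020 × 0.850 × (48.2 − 13.9) = 29738 kJ/h
Energy balance on cold side (adiabatic exchanger): Q = ṁ_c·Cp_c·(T_c,out − T_c,in)
ṁ_c = 29738 / [1.74 × (42.5 − 8.87)] = 508.2 kg/h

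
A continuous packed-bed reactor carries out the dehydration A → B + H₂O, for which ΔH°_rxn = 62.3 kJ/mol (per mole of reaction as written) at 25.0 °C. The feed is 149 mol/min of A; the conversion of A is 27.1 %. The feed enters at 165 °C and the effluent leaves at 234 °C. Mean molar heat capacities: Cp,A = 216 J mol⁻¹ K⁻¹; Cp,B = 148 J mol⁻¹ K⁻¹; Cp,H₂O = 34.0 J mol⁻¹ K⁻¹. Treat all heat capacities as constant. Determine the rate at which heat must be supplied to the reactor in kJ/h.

Extent of reaction ξ = 0.271 × 149 = 40.379 mol/min
Reaction term: ξ·ΔH°_rxn = 40.379 × 62.3 = 2515.6 kJ/min
Sensible, feed 165→25 °C: -4505.8 kJ/min
Outlet flows (mol/min): A 108.62, B 40.379, H₂O 40.379
Sensible, products 25→234 °C: 6439.5 kJ/min
Q = ΔH = 4449.4 kJ/min = 74.156 kW
Heat supplied = 266960 kJ/h

Q_in = 267000 kJ/h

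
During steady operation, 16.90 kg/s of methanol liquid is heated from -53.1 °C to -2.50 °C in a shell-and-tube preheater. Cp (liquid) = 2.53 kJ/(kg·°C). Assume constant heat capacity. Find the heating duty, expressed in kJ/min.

Q = 130000 kJ/min

Q = ṁ·Cp·ΔT = 16.90 × 2.53 × (-2.50 − -53.1) = 2163.5 kJ/s
Heating duty = 129810 kJ/min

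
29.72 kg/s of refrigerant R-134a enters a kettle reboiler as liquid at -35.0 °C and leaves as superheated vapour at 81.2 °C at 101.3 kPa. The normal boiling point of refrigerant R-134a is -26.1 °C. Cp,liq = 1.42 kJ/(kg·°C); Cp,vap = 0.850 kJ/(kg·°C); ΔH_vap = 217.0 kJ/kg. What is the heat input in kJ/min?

liquid -35.0→-26.1 °C: 12.638 kJ/kg
vaporisation at -26.1 °C: 217 kJ/kg
vapour -26.1→81.2 °C: 91.205 kJ/kg
Δh = 12.638 + 217 + 91.205 = 320.84 kJ/kg
Q = ṁ·Δh = 29.72 kg/s × 320.84 kJ/kg = 9535.5 kJ/s
|Q| = 9535.5 kW = 572130 kJ/min

Q = 572000 kJ/min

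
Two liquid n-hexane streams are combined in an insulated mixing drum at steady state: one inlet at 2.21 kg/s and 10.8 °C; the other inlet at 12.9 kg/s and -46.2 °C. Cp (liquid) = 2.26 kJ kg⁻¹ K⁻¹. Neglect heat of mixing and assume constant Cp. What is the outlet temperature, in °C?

T_out = -37.9 °C

No heat crosses the boundary, so H_out = H_in.
Σ ṁᵢCp,ᵢTᵢ = 2.21×2.26×10.8 + 12.9×2.26×-46.2 = -1293
Σ ṁᵢCp,ᵢ = 2.21×2.26 + 12.9×2.26 = 34.149
T_out = -1293 / 34.149 = -37.863 °C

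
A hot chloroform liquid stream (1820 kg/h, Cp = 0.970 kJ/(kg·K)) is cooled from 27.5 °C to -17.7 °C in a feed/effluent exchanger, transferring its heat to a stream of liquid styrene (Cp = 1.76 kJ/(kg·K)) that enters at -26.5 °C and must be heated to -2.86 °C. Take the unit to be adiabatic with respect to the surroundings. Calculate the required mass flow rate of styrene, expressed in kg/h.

ṁ_c = 1920 kg/h

Heat released by hot stream: Q = 1820 × 0.970 × (27.5 − -17.7) = 79796 kJ/h
Energy balance on cold side (adiabatic exchanger): Q = ṁ_c·Cp_c·(T_c,out − T_c,in)
ṁ_c = 79796 / [1.76 × (-2.86 − -26.5)] = 1917.9 kg/h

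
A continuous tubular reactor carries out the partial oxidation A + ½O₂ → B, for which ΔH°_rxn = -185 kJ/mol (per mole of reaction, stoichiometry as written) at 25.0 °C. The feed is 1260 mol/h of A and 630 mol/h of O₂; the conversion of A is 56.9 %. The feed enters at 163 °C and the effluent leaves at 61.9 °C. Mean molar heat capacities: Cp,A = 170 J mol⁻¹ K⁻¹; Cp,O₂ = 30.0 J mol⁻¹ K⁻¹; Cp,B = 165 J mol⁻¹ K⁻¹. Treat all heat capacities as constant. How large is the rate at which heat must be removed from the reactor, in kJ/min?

Extent of reaction ξ = 0.569 × 1260 = 716.94 mol/h
Reaction term: ξ·ΔH°_rxn = 716.94 × -185 = -132630 kJ/h
Sensible, feed 163→25 °C: -32168 kJ/h
Outlet flows (mol/h): A 543.06, O₂ 271.53, B 716.94
Sensible, products 25→61.9 °C: 8072.3 kJ/h
Q = ΔH = -156730 kJ/h = -43.536 kW
Heat removed = 2612.2 kJ/min

Q_out = 2610 kJ/min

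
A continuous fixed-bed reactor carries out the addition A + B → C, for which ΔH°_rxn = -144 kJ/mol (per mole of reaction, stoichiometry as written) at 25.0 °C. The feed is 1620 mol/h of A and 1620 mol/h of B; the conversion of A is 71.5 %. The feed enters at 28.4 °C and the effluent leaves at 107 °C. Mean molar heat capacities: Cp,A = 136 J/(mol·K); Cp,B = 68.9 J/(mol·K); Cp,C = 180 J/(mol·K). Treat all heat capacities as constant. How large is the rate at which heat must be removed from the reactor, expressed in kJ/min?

Extent of reaction ξ = 0.715 × 1620 = 1158.3 mol/h
Reaction term: ξ·ΔH°_rxn = 1158.3 × -144 = -166800 kJ/h
Sensible, feed 28.4→25 °C: -1128.6 kJ/h
Outlet flows (mol/h): A 461.7, B 461.7, C 1158.3
Sensible, products 25→107 °C: 24854 kJ/h
Q = ΔH = -143070 kJ/h = -39.742 kW
Heat removed = 2384.5 kJ/min

Q_out = 2380 kJ/min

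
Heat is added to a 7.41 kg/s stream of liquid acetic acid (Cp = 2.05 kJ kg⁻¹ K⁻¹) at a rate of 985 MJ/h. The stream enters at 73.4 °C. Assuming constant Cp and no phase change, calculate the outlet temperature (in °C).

T_out = 91.4 °C

Q = 985 MJ/h = 273.61 kJ/s
ΔT = Q/(ṁ·Cp) = 273.61/(7.41×2.05) = 18.012 K
T_out = 73.4 + 18.012 = 91.412 °C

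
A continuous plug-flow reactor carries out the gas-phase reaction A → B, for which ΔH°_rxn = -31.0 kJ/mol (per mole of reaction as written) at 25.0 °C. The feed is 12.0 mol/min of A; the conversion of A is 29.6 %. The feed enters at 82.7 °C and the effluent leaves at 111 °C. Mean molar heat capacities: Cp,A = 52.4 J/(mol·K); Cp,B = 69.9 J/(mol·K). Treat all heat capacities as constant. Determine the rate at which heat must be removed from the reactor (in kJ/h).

Extent of reaction ξ = 0.296 × 12.0 = 3.552 mol/min
Reaction term: ξ·ΔH°_rxn = 3.552 × -31.0 = -110.11 kJ/min
Sensible, feed 82.7→25 °C: -36.282 kJ/min
Outlet flows (mol/min): A 8.448, B 3.552
Sensible, products 25→111 °C: 59.423 kJ/min
Q = ΔH = -86.971 kJ/min = -1.4495 kW
Heat removed = 5218.3 kJ/h

Q_out = 5220 kJ/h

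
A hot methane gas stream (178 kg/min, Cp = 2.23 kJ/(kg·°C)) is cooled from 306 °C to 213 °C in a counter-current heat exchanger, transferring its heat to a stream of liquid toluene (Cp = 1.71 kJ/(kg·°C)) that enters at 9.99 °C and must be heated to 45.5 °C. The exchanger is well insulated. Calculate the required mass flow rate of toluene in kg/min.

Heat released by hot stream: Q = 178 × 2.23 × (306 − 213) = 36915 kJ/min
Energy balance on cold side (adiabatic exchanger): Q = ṁ_c·Cp_c·(T_c,out − T_c,in)
ṁ_c = 36915 / [1.71 × (45.5 − 9.99)] = 607.94 kg/min

ṁ_c = 608 kg/min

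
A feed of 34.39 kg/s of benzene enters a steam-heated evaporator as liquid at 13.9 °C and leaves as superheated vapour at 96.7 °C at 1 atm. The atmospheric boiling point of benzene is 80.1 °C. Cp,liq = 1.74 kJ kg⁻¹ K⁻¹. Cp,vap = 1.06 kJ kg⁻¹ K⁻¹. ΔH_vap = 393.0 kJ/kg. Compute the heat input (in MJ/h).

Q = 65100 MJ/h

liquid 13.9→80.1 °C: 115.19 kJ/kg
vaporisation at 80.1 °C: 393 kJ/kg
vapour 80.1→96.7 °C: 17.596 kJ/kg
Δh = 115.19 + 393 + 17.596 = 525.78 kJ/kg
Q = ṁ·Δh = 34.39 kg/s × 525.78 kJ/kg = 18082 kJ/s
|Q| = 18082 kW = 65094 MJ/h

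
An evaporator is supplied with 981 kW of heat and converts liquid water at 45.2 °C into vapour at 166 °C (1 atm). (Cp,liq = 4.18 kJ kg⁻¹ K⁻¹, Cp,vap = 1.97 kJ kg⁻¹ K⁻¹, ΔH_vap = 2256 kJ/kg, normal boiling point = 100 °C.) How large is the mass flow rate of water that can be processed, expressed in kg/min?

Δh = 4.18×(100−45.2) + 2256 + 1.97×(166−100) = 2615.1 kJ/kg
Q = 981 kW = 981 kJ/s = 58860 kJ/min
ṁ = Q/Δh = 58860 / 2615.1 = 22.508 kg/min

ṁ = 22.5 kg/min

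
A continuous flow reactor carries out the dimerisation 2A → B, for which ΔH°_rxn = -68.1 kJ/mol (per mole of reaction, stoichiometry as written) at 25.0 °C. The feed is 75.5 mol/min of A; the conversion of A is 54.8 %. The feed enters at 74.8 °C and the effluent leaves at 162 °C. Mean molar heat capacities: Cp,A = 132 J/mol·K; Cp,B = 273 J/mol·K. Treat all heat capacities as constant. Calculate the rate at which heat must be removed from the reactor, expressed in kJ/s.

Q_out = 8.57 kJ/s

Extent of reaction ξ = 0.548 × 75.5 / 2 = 20.687 mol/min
Reaction term: ξ·ΔH°_rxn = 20.687 × -68.1 = -1408.8 kJ/min
Sensible, feed 74.8→25 °C: -496.31 kJ/min
Outlet flows (mol/min): A 34.126, B 20.687
Sensible, products 25→162 °C: 1390.8 kJ/min
Q = ΔH = -514.24 kJ/min = -8.5707 kW
Heat removed = 8.5707 kJ/s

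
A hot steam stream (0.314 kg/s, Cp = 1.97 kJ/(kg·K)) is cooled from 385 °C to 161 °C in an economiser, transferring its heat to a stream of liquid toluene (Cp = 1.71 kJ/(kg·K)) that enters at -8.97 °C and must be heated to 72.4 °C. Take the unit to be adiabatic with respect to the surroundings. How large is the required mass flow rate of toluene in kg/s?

Heat released by hot stream: Q = 0.314 × 1.97 × (385 − 161) = 138.56 kJ/s
Energy balance on cold side (adiabatic exchanger): Q = ṁ_c·Cp_c·(T_c,out − T_c,in)
ṁ_c = 138.56 / [1.71 × (72.4 − -8.97)] = 0.99583 kg/s

ṁ_c = 0.996 kg/s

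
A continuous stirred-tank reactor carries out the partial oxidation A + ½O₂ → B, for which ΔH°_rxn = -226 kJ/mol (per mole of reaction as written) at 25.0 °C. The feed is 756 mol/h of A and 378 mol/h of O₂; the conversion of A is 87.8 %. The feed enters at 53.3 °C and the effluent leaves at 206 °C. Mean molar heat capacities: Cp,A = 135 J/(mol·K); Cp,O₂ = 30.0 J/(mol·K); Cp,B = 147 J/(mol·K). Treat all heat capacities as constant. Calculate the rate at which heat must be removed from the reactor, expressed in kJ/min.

Extent of reaction ξ = 0.878 × 756 = 663.77 mol/h
Reaction term: ξ·ΔH°_rxn = 663.77 × -226 = -150010 kJ/h
Sensible, feed 53.3→25 °C: -3209.2 kJ/h
Outlet flows (mol/h): A 92.232, O₂ 46.116, B 663.77
Sensible, products 25→206 °C: 20165 kJ/h
Q = ΔH = -133060 kJ/h = -36.96 kW
Heat removed = 2217.6 kJ/min

Q_out = 2220 kJ/min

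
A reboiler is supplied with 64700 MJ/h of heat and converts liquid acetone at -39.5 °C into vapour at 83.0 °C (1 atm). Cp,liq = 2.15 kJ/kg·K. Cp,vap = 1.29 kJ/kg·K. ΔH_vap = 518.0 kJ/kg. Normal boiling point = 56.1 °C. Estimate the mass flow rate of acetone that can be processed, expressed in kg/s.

Δh = 2.15×(56.1−-39.5) + 518.0 + 1.29×(83.0−56.1) = 758.24 kJ/kg
Q = 64700 MJ/h = 17972 kJ/s = 17972 kJ/s
ṁ = Q/Δh = 17972 / 758.24 = 23.703 kg/s

ṁ = 23.7 kg/s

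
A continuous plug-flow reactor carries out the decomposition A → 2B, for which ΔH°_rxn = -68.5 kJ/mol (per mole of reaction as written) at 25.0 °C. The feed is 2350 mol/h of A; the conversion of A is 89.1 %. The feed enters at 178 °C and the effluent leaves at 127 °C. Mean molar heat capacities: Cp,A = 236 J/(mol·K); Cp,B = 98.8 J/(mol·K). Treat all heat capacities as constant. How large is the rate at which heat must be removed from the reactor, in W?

Extent of reaction ξ = 0.891 × 2350 = 2093.8 mol/h
Reaction term: ξ·ΔH°_rxn = 2093.8 × -68.5 = -143430 kJ/h
Sensible, feed 178→25 °C: -84854 kJ/h
Outlet flows (mol/h): A 256.15, B 4187.7
Sensible, products 25→127 °C: 48368 kJ/h
Q = ΔH = -179910 kJ/h = -49.976 kW
Heat removed = 49976 W

Q_out = 50000 W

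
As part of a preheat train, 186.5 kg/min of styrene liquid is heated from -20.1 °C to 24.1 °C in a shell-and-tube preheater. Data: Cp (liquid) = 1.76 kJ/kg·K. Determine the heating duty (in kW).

Q = ṁ·Cp·ΔT = 186.5 × 1.76 × (24.1 − -20.1) = 14508 kJ/min
Converting: 14508 / 60 s = 241.8 kW

Q = 242 kW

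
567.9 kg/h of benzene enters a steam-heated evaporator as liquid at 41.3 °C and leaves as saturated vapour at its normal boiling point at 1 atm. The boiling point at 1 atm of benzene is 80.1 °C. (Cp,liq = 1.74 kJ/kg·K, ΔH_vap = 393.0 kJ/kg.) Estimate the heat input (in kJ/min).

Q = 4360 kJ/min

liquid 41.3→80.1 °C: 67.512 kJ/kg
vaporisation at 80.1 °C: 393 kJ/kg
Δh = 67.512 + 393 = 460.51 kJ/kg
Q = ṁ·Δh = 567.9 kg/h × 460.51 kJ/kg = 261520 kJ/h
|Q| = 72.646 kW = 4358.7 kJ/min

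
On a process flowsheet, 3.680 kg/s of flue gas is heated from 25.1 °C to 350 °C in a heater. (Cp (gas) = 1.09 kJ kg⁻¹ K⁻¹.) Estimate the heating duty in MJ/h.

Q = ṁ·Cp·ΔT = 3.680 × 1.09 × (350 − 25.1) = 1303.2 kJ/s
Heating duty = 4691.7 MJ/h

Q = 4690 MJ/h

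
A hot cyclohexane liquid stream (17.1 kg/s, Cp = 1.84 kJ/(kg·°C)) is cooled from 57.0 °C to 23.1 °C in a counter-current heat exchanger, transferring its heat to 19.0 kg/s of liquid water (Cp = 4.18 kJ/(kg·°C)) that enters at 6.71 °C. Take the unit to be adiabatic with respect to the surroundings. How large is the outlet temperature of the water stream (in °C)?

T_c,out = 20.1 °C

Heat released by hot stream: Q = 17.1 × 1.84 × (57.0 − 23.1) = 1066.6 kJ/s
Energy balance on cold side (adiabatic exchanger): Q = ṁ_c·Cp_c·(T_c,out − T_c,in)
T_c,out = 6.71 + 1066.6/(19.0 × 4.18) = 20.14 °C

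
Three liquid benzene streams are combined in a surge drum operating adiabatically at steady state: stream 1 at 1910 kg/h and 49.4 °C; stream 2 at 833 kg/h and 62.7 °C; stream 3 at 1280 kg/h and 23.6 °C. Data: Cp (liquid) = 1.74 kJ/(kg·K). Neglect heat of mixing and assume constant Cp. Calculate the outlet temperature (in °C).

No heat crosses the boundary, so H_out = H_in.
T_out = Σ ṁᵢCp,ᵢTᵢ / Σ ṁᵢCp,ᵢ
      = 307620 / 7000 = 43.945 °C

T_out = 43.9 °C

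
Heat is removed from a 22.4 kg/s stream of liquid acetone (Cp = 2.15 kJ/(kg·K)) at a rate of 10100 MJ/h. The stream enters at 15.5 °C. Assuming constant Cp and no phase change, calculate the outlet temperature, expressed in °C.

T_out = -42.8 °C

Q = 10100 MJ/h = 2805.6 kJ/s
ΔT = Q/(ṁ·Cp) = 2805.6/(22.4×2.15) = 58.255 K
T_out = 15.5 − 58.255 = -42.755 °C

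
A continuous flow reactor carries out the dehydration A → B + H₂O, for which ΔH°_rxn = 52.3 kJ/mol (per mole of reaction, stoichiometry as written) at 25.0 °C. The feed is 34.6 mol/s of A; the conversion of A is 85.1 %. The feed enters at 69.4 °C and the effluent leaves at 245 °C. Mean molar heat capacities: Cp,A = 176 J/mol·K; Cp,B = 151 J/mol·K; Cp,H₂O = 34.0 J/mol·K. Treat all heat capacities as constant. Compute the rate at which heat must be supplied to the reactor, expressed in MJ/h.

Extent of reaction ξ = 0.851 × 34.6 = 29.445 mol/s
Reaction term: ξ·ΔH°_rxn = 29.445 × 52.3 = 1540 kJ/s
Sensible, feed 69.4→25 °C: -270.38 kJ/s
Outlet flows (mol/s): A 5.1554, B 29.445, H₂O 29.445
Sensible, products 25→245 °C: 1398 kJ/s
Q = ΔH = 2667.6 kJ/s = 2667.6 kW
Heat supplied = 9603.3 MJ/h

Q_in = 9600 MJ/h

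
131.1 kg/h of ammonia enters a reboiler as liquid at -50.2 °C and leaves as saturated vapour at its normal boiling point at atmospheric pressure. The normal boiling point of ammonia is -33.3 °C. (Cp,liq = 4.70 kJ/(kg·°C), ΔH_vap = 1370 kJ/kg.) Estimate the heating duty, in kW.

liquid -50.2→-33.3 °C: 79.43 kJ/kg
vaporisation at -33.3 °C: 1370 kJ/kg
Δh = 79.43 + 1370 = 1449.4 kJ/kg
Q = ṁ·Δh = 131.1 kg/h × 1449.4 kJ/kg = 190020 kJ/h
|Q| = 52.783 kW

Q = 52.8 kW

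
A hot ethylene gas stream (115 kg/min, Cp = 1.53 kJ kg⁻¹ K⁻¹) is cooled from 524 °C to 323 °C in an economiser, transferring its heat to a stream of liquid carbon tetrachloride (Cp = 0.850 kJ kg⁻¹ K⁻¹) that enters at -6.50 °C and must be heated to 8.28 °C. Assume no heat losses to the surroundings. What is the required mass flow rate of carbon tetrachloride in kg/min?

ṁ_c = 2820 kg/min

Heat released by hot stream: Q = 115 × 1.53 × (524 − 323) = 35366 kJ/min
Energy balance on cold side (adiabatic exchanger): Q = ṁ_c·Cp_c·(T_c,out − T_c,in)
ṁ_c = 35366 / [0.850 × (8.28 − -6.50)] = 2815.1 kg/min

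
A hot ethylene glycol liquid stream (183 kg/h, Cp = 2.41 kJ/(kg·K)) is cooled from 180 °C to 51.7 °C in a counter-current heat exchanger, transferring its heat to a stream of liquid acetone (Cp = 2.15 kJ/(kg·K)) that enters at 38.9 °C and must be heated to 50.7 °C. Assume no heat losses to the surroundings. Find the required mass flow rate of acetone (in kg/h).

ṁ_c = 2230 kg/h

Heat released by hot stream: Q = 183 × 2.41 × (180 − 51.7) = 56584 kJ/h
Energy balance on cold side (adiabatic exchanger): Q = ṁ_c·Cp_c·(T_c,out − T_c,in)
ṁ_c = 56584 / [2.15 × (50.7 − 38.9)] = 2230.4 kg/h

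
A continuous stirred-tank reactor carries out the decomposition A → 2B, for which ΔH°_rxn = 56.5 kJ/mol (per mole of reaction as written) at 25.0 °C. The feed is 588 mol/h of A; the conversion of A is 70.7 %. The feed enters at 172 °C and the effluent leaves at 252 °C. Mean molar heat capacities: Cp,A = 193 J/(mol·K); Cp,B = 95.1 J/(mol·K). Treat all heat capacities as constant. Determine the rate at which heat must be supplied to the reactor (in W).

Q_in = 8970 W

Extent of reaction ξ = 0.707 × 588 = 415.72 mol/h
Reaction term: ξ·ΔH°_rxn = 415.72 × 56.5 = 23488 kJ/h
Sensible, feed 172→25 °C: -16682 kJ/h
Outlet flows (mol/h): A 172.28, B 831.43
Sensible, products 25→252 °C: 25497 kJ/h
Q = ΔH = 32302 kJ/h = 8.9729 kW
Heat supplied = 8972.9 W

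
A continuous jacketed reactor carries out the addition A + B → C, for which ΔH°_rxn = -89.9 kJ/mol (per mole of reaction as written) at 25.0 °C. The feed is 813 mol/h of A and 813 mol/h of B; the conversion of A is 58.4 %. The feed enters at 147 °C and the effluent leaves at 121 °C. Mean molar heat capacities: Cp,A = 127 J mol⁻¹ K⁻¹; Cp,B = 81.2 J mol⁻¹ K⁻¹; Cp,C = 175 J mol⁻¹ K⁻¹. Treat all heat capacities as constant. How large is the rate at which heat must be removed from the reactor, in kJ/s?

Extent of reaction ξ = 0.584 × 813 = 474.79 mol/h
Reaction term: ξ·ΔH°_rxn = 474.79 × -89.9 = -42684 kJ/h
Sensible, feed 147→25 °C: -20651 kJ/h
Outlet flows (mol/h): A 338.21, B 338.21, C 474.79
Sensible, products 25→121 °C: 14736 kJ/h
Q = ΔH = -48598 kJ/h = -13.499 kW
Heat removed = 13.499 kJ/s

Q_out = 13.5 kJ/s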